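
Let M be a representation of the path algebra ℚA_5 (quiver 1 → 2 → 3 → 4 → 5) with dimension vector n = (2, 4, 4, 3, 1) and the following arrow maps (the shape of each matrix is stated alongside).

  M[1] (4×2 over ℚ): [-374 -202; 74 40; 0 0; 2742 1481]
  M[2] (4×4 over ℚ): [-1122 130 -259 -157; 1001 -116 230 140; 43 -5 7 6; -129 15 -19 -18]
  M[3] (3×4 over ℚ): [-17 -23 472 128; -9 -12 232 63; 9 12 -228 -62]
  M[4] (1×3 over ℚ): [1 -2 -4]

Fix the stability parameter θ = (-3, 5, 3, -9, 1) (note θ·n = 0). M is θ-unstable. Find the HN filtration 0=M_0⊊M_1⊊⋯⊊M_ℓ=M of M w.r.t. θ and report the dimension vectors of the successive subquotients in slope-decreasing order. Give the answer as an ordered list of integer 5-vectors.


Interval decomposition of M: I[1,4], I[1,5], I[2,3], I[2,4].
HN type (ℓ=4): μ^(1)=4; μ^(2)=1; μ^(3)=-1/3; μ^(4)=-3

((0, 1, 1, 0, 0); (0, 0, 0, 0, 1); (0, 3, 3, 3, 0); (2, 0, 0, 0, 0))


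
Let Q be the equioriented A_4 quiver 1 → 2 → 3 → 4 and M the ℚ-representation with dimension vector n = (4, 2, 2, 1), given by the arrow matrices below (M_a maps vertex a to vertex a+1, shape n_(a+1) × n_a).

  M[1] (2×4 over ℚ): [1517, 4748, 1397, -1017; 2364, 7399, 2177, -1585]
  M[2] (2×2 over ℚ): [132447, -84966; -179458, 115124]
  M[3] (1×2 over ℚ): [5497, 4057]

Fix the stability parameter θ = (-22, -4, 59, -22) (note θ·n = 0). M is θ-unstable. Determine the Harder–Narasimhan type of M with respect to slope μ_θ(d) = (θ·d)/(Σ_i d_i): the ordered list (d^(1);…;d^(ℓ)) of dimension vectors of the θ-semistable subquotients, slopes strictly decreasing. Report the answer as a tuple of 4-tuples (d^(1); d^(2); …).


Barcode: M ≅ I[1,1]^2, I[1,2], I[1,4], I[3,3]. HN layers by μ_θ (4 steps, strictly decreasing):
  μ^(1)=59; μ^(2)=37/2; μ^(3)=-4; μ^(4)=-22

((0, 0, 1, 0); (0, 0, 1, 1); (0, 2, 0, 0); (4, 0, 0, 0))


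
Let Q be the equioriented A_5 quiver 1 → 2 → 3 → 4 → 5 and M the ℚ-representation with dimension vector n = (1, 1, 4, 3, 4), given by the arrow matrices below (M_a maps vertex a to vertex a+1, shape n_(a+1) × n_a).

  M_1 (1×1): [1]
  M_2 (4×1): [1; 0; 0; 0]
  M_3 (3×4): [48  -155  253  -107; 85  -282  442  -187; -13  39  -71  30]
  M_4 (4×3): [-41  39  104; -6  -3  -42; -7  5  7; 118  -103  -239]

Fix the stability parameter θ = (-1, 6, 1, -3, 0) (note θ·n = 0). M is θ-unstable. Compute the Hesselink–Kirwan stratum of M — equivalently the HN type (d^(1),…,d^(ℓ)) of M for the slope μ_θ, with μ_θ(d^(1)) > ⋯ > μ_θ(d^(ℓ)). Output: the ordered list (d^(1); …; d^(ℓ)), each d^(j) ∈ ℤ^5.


Interval decomposition of M: I[1,5], I[3,3], I[3,5]^2, I[5,5].
HN type (ℓ=3): μ^(1)=1; μ^(2)=0; μ^(3)=-1

((0, 1, 2, 1, 1); (0, 0, 0, 0, 3); (1, 0, 2, 2, 0))


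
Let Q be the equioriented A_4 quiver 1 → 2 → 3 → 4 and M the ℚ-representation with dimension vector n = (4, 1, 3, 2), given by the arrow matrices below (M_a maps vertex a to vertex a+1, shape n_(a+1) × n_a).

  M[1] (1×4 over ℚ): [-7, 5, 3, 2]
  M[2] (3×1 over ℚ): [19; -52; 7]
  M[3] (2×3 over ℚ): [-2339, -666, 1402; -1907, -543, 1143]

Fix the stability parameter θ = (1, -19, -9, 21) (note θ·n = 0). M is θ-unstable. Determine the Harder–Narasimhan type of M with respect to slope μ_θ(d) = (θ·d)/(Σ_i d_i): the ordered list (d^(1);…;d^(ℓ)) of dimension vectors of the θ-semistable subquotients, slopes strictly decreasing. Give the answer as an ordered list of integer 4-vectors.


Via rank(M_{q-1}∘⋯∘M_p): M ≅ I[1,1]^3, I[1,4], I[3,3], I[3,4].
μ_θ-semistable layers: μ^(1)=21; μ^(2)=1; μ^(3)=-9

((0, 0, 0, 2); (3, 0, 0, 0); (1, 1, 3, 0))


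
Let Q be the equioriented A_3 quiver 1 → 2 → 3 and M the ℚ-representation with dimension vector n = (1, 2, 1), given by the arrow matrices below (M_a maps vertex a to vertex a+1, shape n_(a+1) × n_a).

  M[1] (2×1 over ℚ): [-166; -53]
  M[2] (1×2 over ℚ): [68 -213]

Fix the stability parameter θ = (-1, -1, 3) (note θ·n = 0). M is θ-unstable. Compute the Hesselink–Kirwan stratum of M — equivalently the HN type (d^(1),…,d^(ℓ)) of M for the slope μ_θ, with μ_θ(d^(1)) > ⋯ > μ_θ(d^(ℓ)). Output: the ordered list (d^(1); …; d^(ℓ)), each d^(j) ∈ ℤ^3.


Interval decomposition of M: I[1,3], I[2,2].
HN type (ℓ=2): μ^(1)=3; μ^(2)=-1

((0, 0, 1); (1, 2, 0))


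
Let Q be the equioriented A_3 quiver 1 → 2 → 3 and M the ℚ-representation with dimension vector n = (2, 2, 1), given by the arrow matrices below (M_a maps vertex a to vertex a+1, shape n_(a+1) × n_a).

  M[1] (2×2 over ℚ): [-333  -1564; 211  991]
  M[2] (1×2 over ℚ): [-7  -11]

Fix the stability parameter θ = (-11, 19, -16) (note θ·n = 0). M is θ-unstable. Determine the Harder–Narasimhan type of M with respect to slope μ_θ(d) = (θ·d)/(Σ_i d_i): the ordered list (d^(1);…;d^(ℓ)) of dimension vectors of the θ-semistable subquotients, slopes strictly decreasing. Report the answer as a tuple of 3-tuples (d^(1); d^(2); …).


Via rank(M_{q-1}∘⋯∘M_p): M ≅ I[1,2], I[1,3].
μ_θ-semistable layers: μ^(1)=19; μ^(2)=3/2; μ^(3)=-11

((0, 1, 0); (0, 1, 1); (2, 0, 0))


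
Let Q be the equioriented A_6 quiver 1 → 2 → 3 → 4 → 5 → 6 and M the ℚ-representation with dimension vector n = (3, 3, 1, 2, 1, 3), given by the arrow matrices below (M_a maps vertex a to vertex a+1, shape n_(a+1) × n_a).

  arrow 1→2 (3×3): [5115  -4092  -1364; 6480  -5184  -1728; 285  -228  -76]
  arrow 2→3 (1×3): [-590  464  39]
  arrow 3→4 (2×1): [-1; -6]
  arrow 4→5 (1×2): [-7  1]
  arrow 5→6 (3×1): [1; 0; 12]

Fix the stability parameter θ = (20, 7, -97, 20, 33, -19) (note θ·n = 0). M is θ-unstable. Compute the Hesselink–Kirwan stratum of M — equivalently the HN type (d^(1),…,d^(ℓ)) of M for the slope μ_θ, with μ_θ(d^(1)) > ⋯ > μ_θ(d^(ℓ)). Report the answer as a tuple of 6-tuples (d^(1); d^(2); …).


Barcode: M ≅ I[1,1]^2, I[1,6], I[2,2]^2, I[4,4], I[6,6]^2. HN layers by μ_θ (5 steps, strictly decreasing):
  μ^(1)=20; μ^(2)=34/3; μ^(3)=7; μ^(4)=-19; μ^(5)=-70/3

((2, 0, 0, 1, 0, 0); (0, 0, 0, 1, 1, 1); (0, 2, 0, 0, 0, 0); (0, 0, 0, 0, 0, 2); (1, 1, 1, 0, 0, 0))


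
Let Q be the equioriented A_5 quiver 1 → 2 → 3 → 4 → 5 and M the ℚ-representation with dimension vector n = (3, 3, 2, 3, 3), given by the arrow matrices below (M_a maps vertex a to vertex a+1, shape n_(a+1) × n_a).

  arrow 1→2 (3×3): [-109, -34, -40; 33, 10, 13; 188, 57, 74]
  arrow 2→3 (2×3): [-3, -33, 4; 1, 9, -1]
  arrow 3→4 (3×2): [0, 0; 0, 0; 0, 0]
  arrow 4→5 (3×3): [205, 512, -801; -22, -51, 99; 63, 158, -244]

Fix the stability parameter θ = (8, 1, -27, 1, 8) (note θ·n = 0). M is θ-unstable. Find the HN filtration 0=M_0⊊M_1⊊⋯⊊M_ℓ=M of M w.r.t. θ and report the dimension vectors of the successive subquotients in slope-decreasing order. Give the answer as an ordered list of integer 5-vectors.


Interval decomposition of M: I[1,2], I[1,3]^2, I[4,5]^3.
HN type (ℓ=4): μ^(1)=8; μ^(2)=9/2; μ^(3)=1; μ^(4)=-6

((0, 0, 0, 0, 3); (1, 1, 0, 0, 0); (0, 0, 0, 3, 0); (2, 2, 2, 0, 0))


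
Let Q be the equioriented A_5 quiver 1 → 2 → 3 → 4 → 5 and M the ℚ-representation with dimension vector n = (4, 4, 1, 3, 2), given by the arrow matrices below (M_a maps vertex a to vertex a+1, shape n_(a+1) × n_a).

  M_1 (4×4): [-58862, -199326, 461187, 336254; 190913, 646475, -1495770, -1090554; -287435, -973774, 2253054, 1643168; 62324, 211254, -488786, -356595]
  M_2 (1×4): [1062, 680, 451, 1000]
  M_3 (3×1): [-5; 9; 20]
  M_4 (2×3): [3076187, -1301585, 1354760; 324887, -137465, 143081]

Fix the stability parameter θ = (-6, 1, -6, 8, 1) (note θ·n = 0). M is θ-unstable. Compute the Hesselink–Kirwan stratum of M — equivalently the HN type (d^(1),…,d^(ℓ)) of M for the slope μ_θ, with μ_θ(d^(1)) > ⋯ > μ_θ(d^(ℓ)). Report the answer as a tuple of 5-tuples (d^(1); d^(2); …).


Via rank(M_{q-1}∘⋯∘M_p): M ≅ I[1,2]^3, I[1,4], I[4,5]^2.
μ_θ-semistable layers: μ^(1)=8; μ^(2)=9/2; μ^(3)=1; μ^(4)=-5/2; μ^(5)=-6

((0, 0, 0, 1, 0); (0, 0, 0, 2, 2); (0, 3, 0, 0, 0); (0, 1, 1, 0, 0); (4, 0, 0, 0, 0))


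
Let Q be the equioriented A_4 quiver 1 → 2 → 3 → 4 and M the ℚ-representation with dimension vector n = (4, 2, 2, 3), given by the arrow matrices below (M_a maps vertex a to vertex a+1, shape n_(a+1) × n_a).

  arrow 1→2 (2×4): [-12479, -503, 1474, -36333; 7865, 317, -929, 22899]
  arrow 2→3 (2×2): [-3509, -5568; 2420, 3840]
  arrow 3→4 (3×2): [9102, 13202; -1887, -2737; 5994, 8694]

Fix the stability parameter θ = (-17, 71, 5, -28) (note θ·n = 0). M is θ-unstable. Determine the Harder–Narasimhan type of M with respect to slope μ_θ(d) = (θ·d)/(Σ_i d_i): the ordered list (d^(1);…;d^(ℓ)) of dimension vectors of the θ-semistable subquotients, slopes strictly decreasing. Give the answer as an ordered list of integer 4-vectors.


Barcode: M ≅ I[1,1]^2, I[1,2], I[1,4], I[3,3], I[4,4]^2. HN layers by μ_θ (5 steps, strictly decreasing):
  μ^(1)=71; μ^(2)=16; μ^(3)=5; μ^(4)=-17; μ^(5)=-28

((0, 1, 0, 0); (0, 1, 1, 1); (0, 0, 1, 0); (4, 0, 0, 0); (0, 0, 0, 2))


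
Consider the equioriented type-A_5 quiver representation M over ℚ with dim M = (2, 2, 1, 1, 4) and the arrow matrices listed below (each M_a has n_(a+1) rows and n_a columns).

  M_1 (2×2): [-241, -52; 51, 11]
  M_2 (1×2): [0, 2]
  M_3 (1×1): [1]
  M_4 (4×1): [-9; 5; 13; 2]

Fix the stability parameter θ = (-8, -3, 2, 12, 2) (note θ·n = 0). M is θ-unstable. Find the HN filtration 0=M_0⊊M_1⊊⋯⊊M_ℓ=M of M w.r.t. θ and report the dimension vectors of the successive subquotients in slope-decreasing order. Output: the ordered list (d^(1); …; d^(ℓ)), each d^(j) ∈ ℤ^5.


Barcode: M ≅ I[1,2], I[1,5], I[5,5]^3. HN layers by μ_θ (4 steps, strictly decreasing):
  μ^(1)=7; μ^(2)=2; μ^(3)=-3; μ^(4)=-8

((0, 0, 0, 1, 1); (0, 0, 1, 0, 3); (0, 2, 0, 0, 0); (2, 0, 0, 0, 0))


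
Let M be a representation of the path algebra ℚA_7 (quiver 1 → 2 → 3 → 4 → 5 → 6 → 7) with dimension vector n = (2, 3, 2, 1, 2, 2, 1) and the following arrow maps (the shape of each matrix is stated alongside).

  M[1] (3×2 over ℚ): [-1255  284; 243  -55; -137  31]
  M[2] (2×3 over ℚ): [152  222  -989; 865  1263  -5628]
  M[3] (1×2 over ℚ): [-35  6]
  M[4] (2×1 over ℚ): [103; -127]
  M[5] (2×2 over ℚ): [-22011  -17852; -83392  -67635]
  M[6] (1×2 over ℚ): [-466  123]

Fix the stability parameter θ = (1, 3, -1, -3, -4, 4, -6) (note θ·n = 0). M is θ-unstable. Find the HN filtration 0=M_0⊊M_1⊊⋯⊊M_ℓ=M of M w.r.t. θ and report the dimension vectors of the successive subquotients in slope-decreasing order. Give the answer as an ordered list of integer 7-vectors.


Interval decomposition of M: I[1,3], I[1,7], I[2,2], I[5,6].
HN type (ℓ=5): μ^(1)=4; μ^(2)=3; μ^(3)=1; μ^(4)=-6/7; μ^(5)=-4

((0, 0, 0, 0, 0, 1, 0); (0, 1, 0, 0, 0, 0, 0); (1, 1, 1, 0, 0, 0, 0); (1, 1, 1, 1, 1, 1, 1); (0, 0, 0, 0, 1, 0, 0))


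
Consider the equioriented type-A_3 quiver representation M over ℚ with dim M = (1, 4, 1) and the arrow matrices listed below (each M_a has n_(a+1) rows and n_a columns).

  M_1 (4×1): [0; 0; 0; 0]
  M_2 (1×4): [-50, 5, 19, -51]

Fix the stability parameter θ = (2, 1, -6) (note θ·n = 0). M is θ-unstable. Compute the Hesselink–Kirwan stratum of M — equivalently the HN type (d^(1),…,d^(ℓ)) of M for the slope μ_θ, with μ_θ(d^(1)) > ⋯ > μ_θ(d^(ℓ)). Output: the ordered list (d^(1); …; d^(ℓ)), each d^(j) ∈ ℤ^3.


Via rank(M_{q-1}∘⋯∘M_p): M ≅ I[1,1], I[2,2]^3, I[2,3].
μ_θ-semistable layers: μ^(1)=2; μ^(2)=1; μ^(3)=-5/2

((1, 0, 0); (0, 3, 0); (0, 1, 1))


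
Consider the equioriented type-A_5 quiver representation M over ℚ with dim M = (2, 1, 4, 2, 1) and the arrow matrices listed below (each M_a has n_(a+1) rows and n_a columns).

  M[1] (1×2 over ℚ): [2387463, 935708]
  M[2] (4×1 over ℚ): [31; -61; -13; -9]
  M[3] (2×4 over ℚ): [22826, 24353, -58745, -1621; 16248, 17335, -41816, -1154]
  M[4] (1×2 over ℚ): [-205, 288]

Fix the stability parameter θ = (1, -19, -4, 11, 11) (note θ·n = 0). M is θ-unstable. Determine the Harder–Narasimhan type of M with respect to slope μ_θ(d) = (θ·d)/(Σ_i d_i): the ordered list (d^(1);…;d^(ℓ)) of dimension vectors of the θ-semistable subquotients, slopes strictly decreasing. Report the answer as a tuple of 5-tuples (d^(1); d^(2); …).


Barcode: M ≅ I[1,1], I[1,5], I[3,3]^2, I[3,4]. HN layers by μ_θ (4 steps, strictly decreasing):
  μ^(1)=11; μ^(2)=1; μ^(3)=-4; μ^(4)=-9

((0, 0, 0, 2, 1); (1, 0, 0, 0, 0); (0, 0, 4, 0, 0); (1, 1, 0, 0, 0))


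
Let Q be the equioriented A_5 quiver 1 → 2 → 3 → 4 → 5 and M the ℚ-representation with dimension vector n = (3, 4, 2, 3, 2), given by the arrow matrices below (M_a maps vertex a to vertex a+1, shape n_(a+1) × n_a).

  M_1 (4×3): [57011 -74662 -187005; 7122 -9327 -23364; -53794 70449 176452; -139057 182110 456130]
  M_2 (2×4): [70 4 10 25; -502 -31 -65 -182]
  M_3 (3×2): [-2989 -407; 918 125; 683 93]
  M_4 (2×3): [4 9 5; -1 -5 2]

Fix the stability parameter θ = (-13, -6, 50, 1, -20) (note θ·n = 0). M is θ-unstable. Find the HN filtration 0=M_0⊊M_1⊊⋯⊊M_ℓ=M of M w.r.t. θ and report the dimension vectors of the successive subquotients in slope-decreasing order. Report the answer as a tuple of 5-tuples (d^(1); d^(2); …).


Interval decomposition of M: I[1,2], I[1,5]^2, I[2,2], I[4,4].
HN type (ℓ=4): μ^(1)=31/3; μ^(2)=1; μ^(3)=-6; μ^(4)=-13

((0, 0, 2, 2, 2); (0, 0, 0, 1, 0); (0, 4, 0, 0, 0); (3, 0, 0, 0, 0))


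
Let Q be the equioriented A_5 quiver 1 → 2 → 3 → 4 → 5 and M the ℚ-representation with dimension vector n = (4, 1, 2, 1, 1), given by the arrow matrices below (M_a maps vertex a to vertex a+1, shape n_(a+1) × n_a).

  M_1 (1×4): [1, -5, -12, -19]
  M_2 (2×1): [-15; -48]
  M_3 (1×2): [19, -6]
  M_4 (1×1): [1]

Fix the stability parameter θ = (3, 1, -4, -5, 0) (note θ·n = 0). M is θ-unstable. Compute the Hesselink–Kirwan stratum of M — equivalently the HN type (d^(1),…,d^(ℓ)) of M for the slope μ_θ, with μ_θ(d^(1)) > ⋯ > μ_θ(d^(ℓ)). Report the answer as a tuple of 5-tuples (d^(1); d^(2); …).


Interval decomposition of M: I[1,1]^3, I[1,5], I[3,3].
HN type (ℓ=4): μ^(1)=3; μ^(2)=0; μ^(3)=-5/4; μ^(4)=-4

((3, 0, 0, 0, 0); (0, 0, 0, 0, 1); (1, 1, 1, 1, 0); (0, 0, 1, 0, 0))


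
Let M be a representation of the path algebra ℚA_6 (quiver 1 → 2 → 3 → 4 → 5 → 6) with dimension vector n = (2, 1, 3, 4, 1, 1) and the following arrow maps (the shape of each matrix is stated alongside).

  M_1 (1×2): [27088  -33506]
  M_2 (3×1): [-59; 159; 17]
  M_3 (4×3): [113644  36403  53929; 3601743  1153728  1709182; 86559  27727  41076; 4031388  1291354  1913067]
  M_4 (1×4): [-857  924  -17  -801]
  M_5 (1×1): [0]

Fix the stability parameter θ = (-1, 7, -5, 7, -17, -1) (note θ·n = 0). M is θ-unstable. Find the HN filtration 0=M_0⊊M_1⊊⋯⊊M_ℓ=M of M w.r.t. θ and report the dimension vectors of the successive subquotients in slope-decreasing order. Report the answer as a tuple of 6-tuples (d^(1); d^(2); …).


Via rank(M_{q-1}∘⋯∘M_p): M ≅ I[1,1], I[1,5], I[3,4]^2, I[4,4], I[6,6].
μ_θ-semistable layers: μ^(1)=7; μ^(2)=-1; μ^(3)=-9/5; μ^(4)=-5

((0, 0, 0, 3, 0, 0); (1, 0, 0, 0, 0, 1); (1, 1, 1, 1, 1, 0); (0, 0, 2, 0, 0, 0))


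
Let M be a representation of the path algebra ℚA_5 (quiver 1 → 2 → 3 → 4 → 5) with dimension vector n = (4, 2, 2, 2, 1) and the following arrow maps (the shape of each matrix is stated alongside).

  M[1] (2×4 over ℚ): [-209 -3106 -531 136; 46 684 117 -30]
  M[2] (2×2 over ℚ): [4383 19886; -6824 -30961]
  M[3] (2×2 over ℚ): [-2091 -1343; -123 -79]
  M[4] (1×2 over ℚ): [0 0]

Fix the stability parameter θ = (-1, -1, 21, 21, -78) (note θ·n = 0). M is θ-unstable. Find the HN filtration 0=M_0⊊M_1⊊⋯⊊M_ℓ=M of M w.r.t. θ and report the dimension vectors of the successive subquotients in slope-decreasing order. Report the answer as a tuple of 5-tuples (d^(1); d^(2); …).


Via rank(M_{q-1}∘⋯∘M_p): M ≅ I[1,1]^2, I[1,3], I[1,4], I[4,4], I[5,5].
μ_θ-semistable layers: μ^(1)=21; μ^(2)=-1; μ^(3)=-78

((0, 0, 2, 2, 0); (4, 2, 0, 0, 0); (0, 0, 0, 0, 1))


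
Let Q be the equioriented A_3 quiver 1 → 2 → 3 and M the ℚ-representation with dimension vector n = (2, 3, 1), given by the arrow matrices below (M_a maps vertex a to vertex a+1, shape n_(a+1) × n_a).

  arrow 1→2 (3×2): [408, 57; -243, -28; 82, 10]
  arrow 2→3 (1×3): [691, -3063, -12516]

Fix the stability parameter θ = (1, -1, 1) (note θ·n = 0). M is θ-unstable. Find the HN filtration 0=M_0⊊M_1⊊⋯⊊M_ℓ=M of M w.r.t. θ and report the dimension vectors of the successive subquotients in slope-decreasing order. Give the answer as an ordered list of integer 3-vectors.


Via rank(M_{q-1}∘⋯∘M_p): M ≅ I[1,2], I[1,3], I[2,2].
μ_θ-semistable layers: μ^(1)=1; μ^(2)=0; μ^(3)=-1

((0, 0, 1); (2, 2, 0); (0, 1, 0))


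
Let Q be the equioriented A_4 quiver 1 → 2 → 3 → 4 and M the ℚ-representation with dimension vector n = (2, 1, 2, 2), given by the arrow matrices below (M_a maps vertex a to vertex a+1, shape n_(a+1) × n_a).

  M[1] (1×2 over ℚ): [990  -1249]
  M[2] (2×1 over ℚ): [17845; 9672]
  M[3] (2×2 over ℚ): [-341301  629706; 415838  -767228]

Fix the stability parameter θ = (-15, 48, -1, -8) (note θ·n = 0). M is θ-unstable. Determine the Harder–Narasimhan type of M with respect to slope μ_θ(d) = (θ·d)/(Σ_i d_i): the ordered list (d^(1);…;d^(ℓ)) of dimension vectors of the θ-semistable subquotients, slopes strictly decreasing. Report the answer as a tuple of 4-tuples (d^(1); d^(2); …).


Barcode: M ≅ I[1,1], I[1,4], I[3,3], I[4,4]. HN layers by μ_θ (4 steps, strictly decreasing):
  μ^(1)=13; μ^(2)=-1; μ^(3)=-8; μ^(4)=-15

((0, 1, 1, 1); (0, 0, 1, 0); (0, 0, 0, 1); (2, 0, 0, 0))


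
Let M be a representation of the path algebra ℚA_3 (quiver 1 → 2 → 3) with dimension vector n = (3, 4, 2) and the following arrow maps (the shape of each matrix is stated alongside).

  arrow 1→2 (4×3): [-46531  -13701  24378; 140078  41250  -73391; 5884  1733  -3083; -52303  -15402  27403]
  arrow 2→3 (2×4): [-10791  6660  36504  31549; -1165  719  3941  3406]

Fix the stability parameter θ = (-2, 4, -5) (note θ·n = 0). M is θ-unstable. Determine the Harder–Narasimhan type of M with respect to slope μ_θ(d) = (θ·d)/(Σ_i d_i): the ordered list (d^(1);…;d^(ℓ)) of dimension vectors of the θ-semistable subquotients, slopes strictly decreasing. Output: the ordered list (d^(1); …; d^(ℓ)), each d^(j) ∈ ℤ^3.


Via rank(M_{q-1}∘⋯∘M_p): M ≅ I[1,2], I[1,3]^2, I[2,2].
μ_θ-semistable layers: μ^(1)=4; μ^(2)=-1/2; μ^(3)=-2

((0, 2, 0); (0, 2, 2); (3, 0, 0))


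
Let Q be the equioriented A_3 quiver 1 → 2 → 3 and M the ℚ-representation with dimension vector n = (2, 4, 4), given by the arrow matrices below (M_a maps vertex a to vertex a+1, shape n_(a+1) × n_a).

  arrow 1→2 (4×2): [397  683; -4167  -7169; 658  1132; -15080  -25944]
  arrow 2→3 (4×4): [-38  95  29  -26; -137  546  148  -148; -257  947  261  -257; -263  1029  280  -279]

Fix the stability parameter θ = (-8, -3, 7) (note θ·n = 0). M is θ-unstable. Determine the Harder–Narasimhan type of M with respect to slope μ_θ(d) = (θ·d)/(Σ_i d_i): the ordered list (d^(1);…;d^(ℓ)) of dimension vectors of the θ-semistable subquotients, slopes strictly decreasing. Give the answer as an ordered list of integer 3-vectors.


Barcode: M ≅ I[1,3]^2, I[2,3]^2. HN layers by μ_θ (3 steps, strictly decreasing):
  μ^(1)=7; μ^(2)=-3; μ^(3)=-8

((0, 0, 4); (0, 4, 0); (2, 0, 0))


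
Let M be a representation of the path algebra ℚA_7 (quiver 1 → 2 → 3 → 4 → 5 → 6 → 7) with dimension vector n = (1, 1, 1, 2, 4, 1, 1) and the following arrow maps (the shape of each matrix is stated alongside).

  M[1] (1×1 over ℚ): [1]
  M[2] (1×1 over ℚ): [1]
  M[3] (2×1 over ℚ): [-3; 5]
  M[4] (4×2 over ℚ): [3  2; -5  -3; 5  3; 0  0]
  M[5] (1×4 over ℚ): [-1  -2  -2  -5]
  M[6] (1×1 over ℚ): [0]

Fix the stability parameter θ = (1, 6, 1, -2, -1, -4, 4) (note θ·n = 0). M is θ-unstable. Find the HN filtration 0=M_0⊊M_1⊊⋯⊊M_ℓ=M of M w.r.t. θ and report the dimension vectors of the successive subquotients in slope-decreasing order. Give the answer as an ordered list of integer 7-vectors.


Barcode: M ≅ I[1,6], I[4,5], I[5,5]^2, I[7,7]. HN layers by μ_θ (4 steps, strictly decreasing):
  μ^(1)=4; μ^(2)=1/6; μ^(3)=-1; μ^(4)=-2

((0, 0, 0, 0, 0, 0, 1); (1, 1, 1, 1, 1, 1, 0); (0, 0, 0, 0, 3, 0, 0); (0, 0, 0, 1, 0, 0, 0))


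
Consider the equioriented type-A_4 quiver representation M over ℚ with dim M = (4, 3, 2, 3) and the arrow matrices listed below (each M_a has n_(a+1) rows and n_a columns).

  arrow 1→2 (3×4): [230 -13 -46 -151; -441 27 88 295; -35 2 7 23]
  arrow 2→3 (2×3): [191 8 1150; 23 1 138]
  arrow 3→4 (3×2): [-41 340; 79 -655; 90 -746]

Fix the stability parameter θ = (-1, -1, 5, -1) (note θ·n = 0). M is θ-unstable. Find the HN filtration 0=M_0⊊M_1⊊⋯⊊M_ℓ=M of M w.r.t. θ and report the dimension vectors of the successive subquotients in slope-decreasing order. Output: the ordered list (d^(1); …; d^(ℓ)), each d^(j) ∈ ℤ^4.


Interval decomposition of M: I[1,1], I[1,2], I[1,4]^2, I[4,4].
HN type (ℓ=2): μ^(1)=2; μ^(2)=-1

((0, 0, 2, 2); (4, 3, 0, 1))


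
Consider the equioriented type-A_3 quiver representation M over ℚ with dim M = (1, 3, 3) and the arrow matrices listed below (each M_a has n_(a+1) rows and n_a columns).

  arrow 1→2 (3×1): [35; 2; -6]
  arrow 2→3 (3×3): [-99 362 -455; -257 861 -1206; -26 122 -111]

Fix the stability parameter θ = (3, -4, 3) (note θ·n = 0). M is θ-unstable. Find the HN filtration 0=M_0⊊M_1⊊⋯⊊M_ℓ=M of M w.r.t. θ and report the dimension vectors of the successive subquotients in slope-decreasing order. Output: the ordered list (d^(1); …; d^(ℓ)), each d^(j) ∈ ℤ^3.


Interval decomposition of M: I[1,3], I[2,3]^2.
HN type (ℓ=3): μ^(1)=3; μ^(2)=-1/2; μ^(3)=-4

((0, 0, 3); (1, 1, 0); (0, 2, 0))


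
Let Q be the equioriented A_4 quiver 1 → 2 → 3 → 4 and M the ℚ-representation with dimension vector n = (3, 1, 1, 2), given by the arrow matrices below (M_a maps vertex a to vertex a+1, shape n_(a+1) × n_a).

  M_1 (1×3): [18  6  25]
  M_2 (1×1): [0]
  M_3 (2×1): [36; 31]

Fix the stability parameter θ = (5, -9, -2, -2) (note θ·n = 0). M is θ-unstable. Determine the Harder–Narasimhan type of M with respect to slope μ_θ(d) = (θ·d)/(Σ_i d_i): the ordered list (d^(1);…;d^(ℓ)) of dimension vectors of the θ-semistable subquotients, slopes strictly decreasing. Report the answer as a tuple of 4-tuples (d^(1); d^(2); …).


Via rank(M_{q-1}∘⋯∘M_p): M ≅ I[1,1]^2, I[1,2], I[3,4], I[4,4].
μ_θ-semistable layers: μ^(1)=5; μ^(2)=-2

((2, 0, 0, 0); (1, 1, 1, 2))


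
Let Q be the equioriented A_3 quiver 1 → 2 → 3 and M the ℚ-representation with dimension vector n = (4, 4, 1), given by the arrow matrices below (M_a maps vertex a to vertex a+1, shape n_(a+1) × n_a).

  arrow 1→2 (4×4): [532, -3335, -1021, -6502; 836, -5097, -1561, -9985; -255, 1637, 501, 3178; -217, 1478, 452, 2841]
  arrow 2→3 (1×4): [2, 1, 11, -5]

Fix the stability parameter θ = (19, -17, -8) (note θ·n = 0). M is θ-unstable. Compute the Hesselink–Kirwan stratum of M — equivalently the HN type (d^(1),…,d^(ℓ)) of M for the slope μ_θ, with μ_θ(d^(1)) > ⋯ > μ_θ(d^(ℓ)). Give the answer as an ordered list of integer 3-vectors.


Via rank(M_{q-1}∘⋯∘M_p): M ≅ I[1,2]^3, I[1,3].
μ_θ-semistable layers: μ^(1)=1; μ^(2)=-2

((3, 3, 0); (1, 1, 1))


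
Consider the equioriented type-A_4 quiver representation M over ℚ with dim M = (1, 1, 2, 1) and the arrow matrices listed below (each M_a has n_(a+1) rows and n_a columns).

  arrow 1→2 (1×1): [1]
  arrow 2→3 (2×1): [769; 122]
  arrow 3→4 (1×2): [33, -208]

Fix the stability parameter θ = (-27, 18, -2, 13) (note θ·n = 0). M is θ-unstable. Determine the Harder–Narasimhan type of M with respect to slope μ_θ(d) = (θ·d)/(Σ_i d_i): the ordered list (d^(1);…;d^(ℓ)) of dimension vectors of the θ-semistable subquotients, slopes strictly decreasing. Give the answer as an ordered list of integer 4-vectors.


Barcode: M ≅ I[1,4], I[3,3]. HN layers by μ_θ (4 steps, strictly decreasing):
  μ^(1)=13; μ^(2)=8; μ^(3)=-2; μ^(4)=-27

((0, 0, 0, 1); (0, 1, 1, 0); (0, 0, 1, 0); (1, 0, 0, 0))


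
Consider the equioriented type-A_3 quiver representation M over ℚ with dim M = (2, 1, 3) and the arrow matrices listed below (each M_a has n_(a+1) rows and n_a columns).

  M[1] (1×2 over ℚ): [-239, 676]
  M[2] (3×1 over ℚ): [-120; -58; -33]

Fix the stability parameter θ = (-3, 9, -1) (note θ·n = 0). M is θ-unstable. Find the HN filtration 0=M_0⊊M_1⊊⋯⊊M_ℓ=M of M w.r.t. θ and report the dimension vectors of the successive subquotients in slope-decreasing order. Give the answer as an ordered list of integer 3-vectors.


Via rank(M_{q-1}∘⋯∘M_p): M ≅ I[1,1], I[1,3], I[3,3]^2.
μ_θ-semistable layers: μ^(1)=4; μ^(2)=-1; μ^(3)=-3

((0, 1, 1); (0, 0, 2); (2, 0, 0))


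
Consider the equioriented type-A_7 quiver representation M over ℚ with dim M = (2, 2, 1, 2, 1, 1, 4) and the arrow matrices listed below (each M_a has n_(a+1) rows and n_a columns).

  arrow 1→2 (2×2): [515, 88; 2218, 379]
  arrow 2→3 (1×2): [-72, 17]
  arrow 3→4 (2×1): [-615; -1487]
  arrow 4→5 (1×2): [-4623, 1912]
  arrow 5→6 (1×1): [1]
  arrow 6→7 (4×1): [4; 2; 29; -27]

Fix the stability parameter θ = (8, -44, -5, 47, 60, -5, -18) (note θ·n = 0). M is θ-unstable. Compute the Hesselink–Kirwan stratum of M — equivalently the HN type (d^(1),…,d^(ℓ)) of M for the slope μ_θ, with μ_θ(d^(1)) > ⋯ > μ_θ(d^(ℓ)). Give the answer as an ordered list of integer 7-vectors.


Via rank(M_{q-1}∘⋯∘M_p): M ≅ I[1,2], I[1,7], I[4,4], I[7,7]^3.
μ_θ-semistable layers: μ^(1)=47; μ^(2)=21; μ^(3)=-5; μ^(4)=-18

((0, 0, 0, 1, 0, 0, 0); (0, 0, 0, 1, 1, 1, 1); (0, 0, 1, 0, 0, 0, 0); (2, 2, 0, 0, 0, 0, 3))


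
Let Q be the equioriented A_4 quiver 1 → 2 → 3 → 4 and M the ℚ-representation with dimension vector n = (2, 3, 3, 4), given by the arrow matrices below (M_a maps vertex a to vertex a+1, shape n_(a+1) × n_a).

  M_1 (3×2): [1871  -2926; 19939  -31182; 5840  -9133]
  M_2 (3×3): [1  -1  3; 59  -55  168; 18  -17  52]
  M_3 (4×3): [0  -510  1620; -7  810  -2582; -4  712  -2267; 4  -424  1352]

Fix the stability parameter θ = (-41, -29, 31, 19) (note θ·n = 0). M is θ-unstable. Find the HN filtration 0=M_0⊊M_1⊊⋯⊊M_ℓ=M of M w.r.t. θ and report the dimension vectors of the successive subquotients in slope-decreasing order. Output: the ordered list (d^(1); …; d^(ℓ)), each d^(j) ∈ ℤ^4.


Barcode: M ≅ I[1,4]^2, I[2,4], I[4,4]. HN layers by μ_θ (4 steps, strictly decreasing):
  μ^(1)=25; μ^(2)=19; μ^(3)=-29; μ^(4)=-41

((0, 0, 3, 3); (0, 0, 0, 1); (0, 3, 0, 0); (2, 0, 0, 0))


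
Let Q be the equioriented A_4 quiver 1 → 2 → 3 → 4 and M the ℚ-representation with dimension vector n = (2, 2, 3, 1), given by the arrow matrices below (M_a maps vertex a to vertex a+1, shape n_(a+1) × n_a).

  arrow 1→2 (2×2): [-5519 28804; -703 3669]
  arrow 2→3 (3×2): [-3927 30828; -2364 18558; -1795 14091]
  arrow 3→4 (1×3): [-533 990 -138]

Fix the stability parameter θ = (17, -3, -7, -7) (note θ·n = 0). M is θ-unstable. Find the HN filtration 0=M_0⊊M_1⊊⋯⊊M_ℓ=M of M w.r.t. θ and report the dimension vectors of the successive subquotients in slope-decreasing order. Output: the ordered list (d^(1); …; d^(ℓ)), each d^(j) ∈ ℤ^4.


Barcode: M ≅ I[1,3], I[1,4], I[3,3]. HN layers by μ_θ (3 steps, strictly decreasing):
  μ^(1)=7/3; μ^(2)=0; μ^(3)=-7

((1, 1, 1, 0); (1, 1, 1, 1); (0, 0, 1, 0))


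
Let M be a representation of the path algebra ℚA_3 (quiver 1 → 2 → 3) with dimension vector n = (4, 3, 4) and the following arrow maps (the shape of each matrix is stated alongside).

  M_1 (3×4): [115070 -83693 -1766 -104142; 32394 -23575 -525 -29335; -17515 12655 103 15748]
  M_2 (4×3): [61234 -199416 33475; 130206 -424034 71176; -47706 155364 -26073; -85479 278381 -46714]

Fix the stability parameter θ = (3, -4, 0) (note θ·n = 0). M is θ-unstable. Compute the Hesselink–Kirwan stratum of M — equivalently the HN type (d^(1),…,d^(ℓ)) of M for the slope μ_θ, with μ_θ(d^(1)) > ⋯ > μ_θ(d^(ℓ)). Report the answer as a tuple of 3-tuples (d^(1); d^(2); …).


Via rank(M_{q-1}∘⋯∘M_p): M ≅ I[1,1], I[1,2], I[1,3]^2, I[3,3]^2.
μ_θ-semistable layers: μ^(1)=3; μ^(2)=0; μ^(3)=-1/2

((1, 0, 0); (0, 0, 4); (3, 3, 0))


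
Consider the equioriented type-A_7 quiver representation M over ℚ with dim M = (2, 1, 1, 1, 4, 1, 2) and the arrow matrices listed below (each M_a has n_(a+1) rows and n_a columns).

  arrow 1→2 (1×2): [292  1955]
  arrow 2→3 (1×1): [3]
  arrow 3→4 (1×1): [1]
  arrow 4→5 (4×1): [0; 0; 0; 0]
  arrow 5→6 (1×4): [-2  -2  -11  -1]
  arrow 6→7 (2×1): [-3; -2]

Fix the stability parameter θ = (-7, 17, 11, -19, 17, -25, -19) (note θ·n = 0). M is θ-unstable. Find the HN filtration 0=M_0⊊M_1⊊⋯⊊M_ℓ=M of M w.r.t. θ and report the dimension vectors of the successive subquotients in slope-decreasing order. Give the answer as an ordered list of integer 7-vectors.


Barcode: M ≅ I[1,1], I[1,4], I[5,5]^3, I[5,7], I[7,7]. HN layers by μ_θ (5 steps, strictly decreasing):
  μ^(1)=17; μ^(2)=3; μ^(3)=-7; μ^(4)=-9; μ^(5)=-19

((0, 0, 0, 0, 3, 0, 0); (0, 1, 1, 1, 0, 0, 0); (2, 0, 0, 0, 0, 0, 0); (0, 0, 0, 0, 1, 1, 1); (0, 0, 0, 0, 0, 0, 1))


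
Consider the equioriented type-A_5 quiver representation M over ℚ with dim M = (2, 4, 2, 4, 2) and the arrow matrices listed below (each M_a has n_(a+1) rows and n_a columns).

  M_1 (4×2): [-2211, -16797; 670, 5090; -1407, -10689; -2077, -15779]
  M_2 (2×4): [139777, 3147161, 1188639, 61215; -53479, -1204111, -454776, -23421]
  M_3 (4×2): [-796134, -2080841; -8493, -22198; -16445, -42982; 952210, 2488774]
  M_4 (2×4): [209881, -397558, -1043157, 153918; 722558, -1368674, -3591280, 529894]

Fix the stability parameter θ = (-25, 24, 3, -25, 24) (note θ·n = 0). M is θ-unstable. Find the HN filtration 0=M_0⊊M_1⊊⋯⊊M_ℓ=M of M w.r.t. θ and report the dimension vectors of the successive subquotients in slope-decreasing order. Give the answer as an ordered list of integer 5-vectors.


Via rank(M_{q-1}∘⋯∘M_p): M ≅ I[1,1], I[1,5], I[2,2]^2, I[2,4], I[4,4], I[4,5].
μ_θ-semistable layers: μ^(1)=24; μ^(2)=2/3; μ^(3)=-25

((0, 2, 0, 0, 2); (0, 2, 2, 2, 0); (2, 0, 0, 2, 0))


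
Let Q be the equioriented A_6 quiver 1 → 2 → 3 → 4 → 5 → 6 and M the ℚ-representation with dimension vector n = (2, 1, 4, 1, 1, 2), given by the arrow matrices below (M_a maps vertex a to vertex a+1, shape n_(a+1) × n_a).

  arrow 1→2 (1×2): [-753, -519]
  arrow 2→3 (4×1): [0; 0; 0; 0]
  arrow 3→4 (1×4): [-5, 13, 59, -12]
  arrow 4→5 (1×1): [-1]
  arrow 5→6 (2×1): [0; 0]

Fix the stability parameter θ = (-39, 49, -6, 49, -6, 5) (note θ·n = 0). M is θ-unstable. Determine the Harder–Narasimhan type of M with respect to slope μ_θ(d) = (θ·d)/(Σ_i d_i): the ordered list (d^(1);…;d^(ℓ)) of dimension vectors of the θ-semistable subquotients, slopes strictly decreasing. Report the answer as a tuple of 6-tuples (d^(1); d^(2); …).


Via rank(M_{q-1}∘⋯∘M_p): M ≅ I[1,1], I[1,2], I[3,3]^3, I[3,5], I[6,6]^2.
μ_θ-semistable layers: μ^(1)=49; μ^(2)=43/2; μ^(3)=5; μ^(4)=-6; μ^(5)=-39

((0, 1, 0, 0, 0, 0); (0, 0, 0, 1, 1, 0); (0, 0, 0, 0, 0, 2); (0, 0, 4, 0, 0, 0); (2, 0, 0, 0, 0, 0))


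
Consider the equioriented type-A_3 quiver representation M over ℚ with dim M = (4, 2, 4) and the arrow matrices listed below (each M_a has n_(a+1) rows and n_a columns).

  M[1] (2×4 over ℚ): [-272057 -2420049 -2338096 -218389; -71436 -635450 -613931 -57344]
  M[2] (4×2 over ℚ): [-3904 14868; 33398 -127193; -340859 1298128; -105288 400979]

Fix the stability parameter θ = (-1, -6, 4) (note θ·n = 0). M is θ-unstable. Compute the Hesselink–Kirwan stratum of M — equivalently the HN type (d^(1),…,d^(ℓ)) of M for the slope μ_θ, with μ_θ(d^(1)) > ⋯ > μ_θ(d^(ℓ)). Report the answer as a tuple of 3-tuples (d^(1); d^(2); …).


Barcode: M ≅ I[1,1]^2, I[1,3]^2, I[3,3]^2. HN layers by μ_θ (3 steps, strictly decreasing):
  μ^(1)=4; μ^(2)=-1; μ^(3)=-7/2

((0, 0, 4); (2, 0, 0); (2, 2, 0))


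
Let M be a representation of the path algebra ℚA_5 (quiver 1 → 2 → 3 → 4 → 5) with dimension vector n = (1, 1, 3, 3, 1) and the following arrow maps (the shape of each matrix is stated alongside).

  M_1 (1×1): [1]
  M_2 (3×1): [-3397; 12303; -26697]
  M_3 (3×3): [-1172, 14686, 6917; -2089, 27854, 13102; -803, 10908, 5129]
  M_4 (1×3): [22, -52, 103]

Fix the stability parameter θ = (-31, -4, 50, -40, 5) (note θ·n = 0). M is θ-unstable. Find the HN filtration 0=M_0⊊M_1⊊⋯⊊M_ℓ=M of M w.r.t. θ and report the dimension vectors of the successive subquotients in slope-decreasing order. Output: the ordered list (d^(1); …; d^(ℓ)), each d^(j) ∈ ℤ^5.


Barcode: M ≅ I[1,4], I[3,3], I[3,5], I[4,4]. HN layers by μ_θ (5 steps, strictly decreasing):
  μ^(1)=50; μ^(2)=5; μ^(3)=-4; μ^(4)=-31; μ^(5)=-40

((0, 0, 1, 0, 0); (0, 0, 2, 2, 1); (0, 1, 0, 0, 0); (1, 0, 0, 0, 0); (0, 0, 0, 1, 0))


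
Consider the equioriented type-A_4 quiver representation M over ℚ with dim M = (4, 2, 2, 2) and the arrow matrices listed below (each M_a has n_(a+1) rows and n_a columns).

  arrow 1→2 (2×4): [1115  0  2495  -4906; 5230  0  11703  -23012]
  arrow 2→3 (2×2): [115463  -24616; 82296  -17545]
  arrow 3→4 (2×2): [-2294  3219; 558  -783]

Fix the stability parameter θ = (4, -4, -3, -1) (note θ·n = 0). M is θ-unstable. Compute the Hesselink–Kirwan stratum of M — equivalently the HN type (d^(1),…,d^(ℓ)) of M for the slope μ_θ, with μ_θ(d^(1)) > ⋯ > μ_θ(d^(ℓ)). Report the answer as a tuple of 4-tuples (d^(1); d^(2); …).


Interval decomposition of M: I[1,1]^2, I[1,3], I[1,4], I[4,4].
HN type (ℓ=2): μ^(1)=4; μ^(2)=-1

((2, 0, 0, 0); (2, 2, 2, 2))


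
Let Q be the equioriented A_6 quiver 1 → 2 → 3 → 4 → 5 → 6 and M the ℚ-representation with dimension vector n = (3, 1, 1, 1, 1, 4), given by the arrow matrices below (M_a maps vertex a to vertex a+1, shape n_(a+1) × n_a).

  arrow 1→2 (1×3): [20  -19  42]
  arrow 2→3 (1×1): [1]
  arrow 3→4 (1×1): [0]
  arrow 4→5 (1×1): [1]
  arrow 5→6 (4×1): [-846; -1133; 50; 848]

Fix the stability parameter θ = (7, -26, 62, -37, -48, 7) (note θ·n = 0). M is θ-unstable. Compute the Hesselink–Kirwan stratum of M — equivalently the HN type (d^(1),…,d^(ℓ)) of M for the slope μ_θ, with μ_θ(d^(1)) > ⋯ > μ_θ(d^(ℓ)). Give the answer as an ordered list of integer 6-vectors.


Barcode: M ≅ I[1,1]^2, I[1,3], I[4,6], I[6,6]^3. HN layers by μ_θ (4 steps, strictly decreasing):
  μ^(1)=62; μ^(2)=7; μ^(3)=-19/2; μ^(4)=-85/2

((0, 0, 1, 0, 0, 0); (2, 0, 0, 0, 0, 4); (1, 1, 0, 0, 0, 0); (0, 0, 0, 1, 1, 0))


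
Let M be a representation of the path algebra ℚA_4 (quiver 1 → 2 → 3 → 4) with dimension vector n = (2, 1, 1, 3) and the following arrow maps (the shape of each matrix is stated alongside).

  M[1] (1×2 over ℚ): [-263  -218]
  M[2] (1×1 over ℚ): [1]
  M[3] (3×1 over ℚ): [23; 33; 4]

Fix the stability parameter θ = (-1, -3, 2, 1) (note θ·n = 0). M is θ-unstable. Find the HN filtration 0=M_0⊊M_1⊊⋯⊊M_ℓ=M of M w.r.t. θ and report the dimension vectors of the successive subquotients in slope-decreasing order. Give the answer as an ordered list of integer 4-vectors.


Via rank(M_{q-1}∘⋯∘M_p): M ≅ I[1,1], I[1,4], I[4,4]^2.
μ_θ-semistable layers: μ^(1)=3/2; μ^(2)=1; μ^(3)=-1; μ^(4)=-2

((0, 0, 1, 1); (0, 0, 0, 2); (1, 0, 0, 0); (1, 1, 0, 0))


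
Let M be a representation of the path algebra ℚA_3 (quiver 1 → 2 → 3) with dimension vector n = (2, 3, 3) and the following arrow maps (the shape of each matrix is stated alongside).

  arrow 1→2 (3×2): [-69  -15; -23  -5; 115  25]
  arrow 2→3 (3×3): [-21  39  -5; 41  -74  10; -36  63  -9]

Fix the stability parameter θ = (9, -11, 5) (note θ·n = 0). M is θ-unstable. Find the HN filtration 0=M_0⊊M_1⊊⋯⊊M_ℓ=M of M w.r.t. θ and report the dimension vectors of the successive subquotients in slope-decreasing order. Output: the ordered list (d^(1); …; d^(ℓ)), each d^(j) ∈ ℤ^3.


Interval decomposition of M: I[1,1], I[1,3], I[2,2], I[2,3], I[3,3].
HN type (ℓ=4): μ^(1)=9; μ^(2)=5; μ^(3)=-1; μ^(4)=-11

((1, 0, 0); (0, 0, 3); (1, 1, 0); (0, 2, 0))


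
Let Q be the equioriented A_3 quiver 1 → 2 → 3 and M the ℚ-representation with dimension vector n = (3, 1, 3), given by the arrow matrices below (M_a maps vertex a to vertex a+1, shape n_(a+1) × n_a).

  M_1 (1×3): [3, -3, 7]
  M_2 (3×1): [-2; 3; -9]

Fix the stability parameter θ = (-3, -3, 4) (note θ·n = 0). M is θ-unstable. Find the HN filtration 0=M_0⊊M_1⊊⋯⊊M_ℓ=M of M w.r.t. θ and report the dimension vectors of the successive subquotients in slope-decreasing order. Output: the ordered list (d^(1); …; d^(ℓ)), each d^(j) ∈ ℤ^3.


Barcode: M ≅ I[1,1]^2, I[1,3], I[3,3]^2. HN layers by μ_θ (2 steps, strictly decreasing):
  μ^(1)=4; μ^(2)=-3

((0, 0, 3); (3, 1, 0))


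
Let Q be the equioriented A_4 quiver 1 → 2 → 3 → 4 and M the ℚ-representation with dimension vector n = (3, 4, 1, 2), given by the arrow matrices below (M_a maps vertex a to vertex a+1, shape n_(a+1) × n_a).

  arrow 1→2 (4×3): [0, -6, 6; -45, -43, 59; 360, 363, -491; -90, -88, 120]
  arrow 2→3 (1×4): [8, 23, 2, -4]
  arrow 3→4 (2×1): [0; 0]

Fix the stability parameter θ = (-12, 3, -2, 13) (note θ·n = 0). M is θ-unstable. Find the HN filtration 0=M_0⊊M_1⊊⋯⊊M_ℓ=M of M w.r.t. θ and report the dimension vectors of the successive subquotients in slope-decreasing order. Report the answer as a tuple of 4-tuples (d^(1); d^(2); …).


Interval decomposition of M: I[1,1], I[1,2], I[1,3], I[2,2]^2, I[4,4]^2.
HN type (ℓ=4): μ^(1)=13; μ^(2)=3; μ^(3)=1/2; μ^(4)=-12

((0, 0, 0, 2); (0, 3, 0, 0); (0, 1, 1, 0); (3, 0, 0, 0))


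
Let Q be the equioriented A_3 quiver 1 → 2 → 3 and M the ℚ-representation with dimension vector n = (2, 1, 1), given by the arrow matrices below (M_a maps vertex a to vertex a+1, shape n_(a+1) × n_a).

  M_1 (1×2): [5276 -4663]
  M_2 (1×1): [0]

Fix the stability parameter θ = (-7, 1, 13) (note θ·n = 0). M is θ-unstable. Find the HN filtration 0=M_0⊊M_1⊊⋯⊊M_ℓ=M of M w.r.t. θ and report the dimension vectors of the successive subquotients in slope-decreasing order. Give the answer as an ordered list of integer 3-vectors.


Via rank(M_{q-1}∘⋯∘M_p): M ≅ I[1,1], I[1,2], I[3,3].
μ_θ-semistable layers: μ^(1)=13; μ^(2)=1; μ^(3)=-7

((0, 0, 1); (0, 1, 0); (2, 0, 0))


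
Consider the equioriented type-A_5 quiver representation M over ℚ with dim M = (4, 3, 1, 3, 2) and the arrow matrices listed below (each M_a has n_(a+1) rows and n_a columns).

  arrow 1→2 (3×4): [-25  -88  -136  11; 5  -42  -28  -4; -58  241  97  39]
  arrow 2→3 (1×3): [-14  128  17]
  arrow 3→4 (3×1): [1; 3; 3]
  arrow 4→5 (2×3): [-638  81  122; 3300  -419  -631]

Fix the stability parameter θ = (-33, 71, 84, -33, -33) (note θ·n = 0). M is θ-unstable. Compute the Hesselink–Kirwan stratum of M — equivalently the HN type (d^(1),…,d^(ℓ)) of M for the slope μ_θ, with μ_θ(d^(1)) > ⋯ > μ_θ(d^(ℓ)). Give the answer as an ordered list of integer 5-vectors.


Barcode: M ≅ I[1,1], I[1,2]^2, I[1,5], I[4,4], I[4,5]. HN layers by μ_θ (3 steps, strictly decreasing):
  μ^(1)=71; μ^(2)=89/4; μ^(3)=-33

((0, 2, 0, 0, 0); (0, 1, 1, 1, 1); (4, 0, 0, 2, 1))
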